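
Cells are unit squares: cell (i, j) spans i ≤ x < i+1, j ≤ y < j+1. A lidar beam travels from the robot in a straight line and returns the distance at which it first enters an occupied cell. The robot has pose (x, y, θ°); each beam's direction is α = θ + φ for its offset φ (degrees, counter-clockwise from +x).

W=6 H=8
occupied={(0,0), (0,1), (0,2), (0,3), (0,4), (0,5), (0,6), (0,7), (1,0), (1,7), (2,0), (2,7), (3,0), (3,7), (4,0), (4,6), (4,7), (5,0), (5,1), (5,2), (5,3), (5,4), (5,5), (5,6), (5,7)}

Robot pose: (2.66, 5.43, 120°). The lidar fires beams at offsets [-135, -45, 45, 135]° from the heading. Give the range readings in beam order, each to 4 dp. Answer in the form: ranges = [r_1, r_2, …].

beam 1: φ=-135°, α=345°
  direction (0.9659, -0.2588); cell (2,5); t to first gridline: x 0.3520, y 1.6614 (then +1.0353 / +3.8637)
    (3,5) via x @ 0.3520
    (4,5) via x @ 1.3873
    (4,4) via y @ 1.6614
    (5,4) via x @ 2.4225  # hit
  → r_1 = 2.4225
beam 2: φ=-45°, α=75°
  direction (0.2588, 0.9659); cell (2,5); t to first gridline: x 1.3137, y 0.5901 (then +3.8637 / +1.0353)
    (2,6) via y @ 0.5901
    (3,6) via x @ 1.3137
    (3,7) via y @ 1.6254  # hit
  → r_2 = 1.6254
beam 3: φ=45°, α=165°
  direction (-0.9659, 0.2588); cell (2,5); t to first gridline: x 0.6833, y 2.2023 (then +1.0353 / +3.8637)
    (1,5) via x @ 0.6833
    (0,5) via x @ 1.7186  # hit
  → r_3 = 1.7186
beam 4: φ=135°, α=255°
  direction (-0.2588, -0.9659); cell (2,5); t to first gridline: x 2.5500, y 0.4452 (then +3.8637 / +1.0353)
    (2,4) via y @ 0.4452
    (2,3) via y @ 1.4804
    (2,2) via y @ 2.5157
    (1,2) via x @ 2.5500
    (1,1) via y @ 3.5510
    (1,0) via y @ 4.5863  # hit
  → r_4 = 4.5863

ranges = [2.4225, 1.6254, 1.7186, 4.5863]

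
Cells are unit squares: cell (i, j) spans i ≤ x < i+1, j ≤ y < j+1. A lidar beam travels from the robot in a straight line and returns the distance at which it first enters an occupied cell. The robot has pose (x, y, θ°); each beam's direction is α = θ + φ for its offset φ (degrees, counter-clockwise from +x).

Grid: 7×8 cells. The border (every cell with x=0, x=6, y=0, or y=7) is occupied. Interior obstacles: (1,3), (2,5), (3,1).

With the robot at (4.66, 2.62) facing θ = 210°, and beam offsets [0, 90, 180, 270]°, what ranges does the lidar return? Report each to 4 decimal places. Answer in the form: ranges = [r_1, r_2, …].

ranges = [1.2400, 1.8706, 1.5473, 3.3200]

beam 1: φ=0°, α=210°
  d=(-0.8660,-0.5000)  start (4,2)  tX=0.7621 tY=1.2400  stride 1/|dx|=1.1547 1/|dy|=2.0000
    cross x-line → (3,2), t=0.7621
    cross y-line → (3,1), t=1.2400 (wall)
  → r_1 = 1.2400
beam 2: φ=90°, α=300°
  d=(0.5000,-0.8660)  start (4,2)  tX=0.6800 tY=0.7159  stride 1/|dx|=2.0000 1/|dy|=1.1547
    cross x-line → (5,2), t=0.6800
    cross y-line → (5,1), t=0.7159
    cross y-line → (5,0), t=1.8706 (wall)
  → r_2 = 1.8706
beam 3: φ=180°, α=30°
  d=(0.8660,0.5000)  start (4,2)  tX=0.3926 tY=0.7600  stride 1/|dx|=1.1547 1/|dy|=2.0000
    cross x-line → (5,2), t=0.3926
    cross y-line → (5,3), t=0.7600
    cross x-line → (6,3), t=1.5473 (wall)
  → r_3 = 1.5473
beam 4: φ=270°, α=120°
  d=(-0.5000,0.8660)  start (4,2)  tX=1.3200 tY=0.4388  stride 1/|dx|=2.0000 1/|dy|=1.1547
    cross y-line → (4,3), t=0.4388
    cross x-line → (3,3), t=1.3200
    cross y-line → (3,4), t=1.5935
    cross y-line → (3,5), t=2.7482
    cross x-line → (2,5), t=3.3200 (wall)
  → r_4 = 3.3200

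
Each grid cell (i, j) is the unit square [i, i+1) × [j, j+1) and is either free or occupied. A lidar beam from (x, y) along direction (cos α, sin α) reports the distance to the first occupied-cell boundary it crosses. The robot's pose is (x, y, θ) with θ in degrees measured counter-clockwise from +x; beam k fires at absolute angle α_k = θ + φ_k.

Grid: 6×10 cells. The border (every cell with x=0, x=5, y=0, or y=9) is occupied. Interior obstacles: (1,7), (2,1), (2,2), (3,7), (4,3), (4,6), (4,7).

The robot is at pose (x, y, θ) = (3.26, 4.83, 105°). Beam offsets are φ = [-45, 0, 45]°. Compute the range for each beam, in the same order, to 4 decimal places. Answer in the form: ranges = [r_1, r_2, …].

beam 1: φ=-45°, α=60°
  direction (0.5000, 0.8660); cell (3,4); t to first gridline: x 1.4800, y 0.1963 (then +2.0000 / +1.1547)
    (3,5) via y @ 0.1963
    (3,6) via y @ 1.3510
    (4,6) via x @ 1.4800  # hit
  → r_1 = 1.4800
beam 2: φ=0°, α=105°
  direction (-0.2588, 0.9659); cell (3,4); t to first gridline: x 1.0046, y 0.1760 (then +3.8637 / +1.0353)
    (3,5) via y @ 0.1760
    (2,5) via x @ 1.0046
    (2,6) via y @ 1.2113
    (2,7) via y @ 2.2465
    (2,8) via y @ 3.2818
    (2,9) via y @ 4.3171  # hit
  → r_2 = 4.3171
beam 3: φ=45°, α=150°
  direction (-0.8660, 0.5000); cell (3,4); t to first gridline: x 0.3002, y 0.3400 (then +1.1547 / +2.0000)
    (2,4) via x @ 0.3002
    (2,5) via y @ 0.3400
    (1,5) via x @ 1.4549
    (1,6) via y @ 2.3400
    (0,6) via x @ 2.6096  # hit
  → r_3 = 2.6096

ranges = [1.4800, 4.3171, 2.6096]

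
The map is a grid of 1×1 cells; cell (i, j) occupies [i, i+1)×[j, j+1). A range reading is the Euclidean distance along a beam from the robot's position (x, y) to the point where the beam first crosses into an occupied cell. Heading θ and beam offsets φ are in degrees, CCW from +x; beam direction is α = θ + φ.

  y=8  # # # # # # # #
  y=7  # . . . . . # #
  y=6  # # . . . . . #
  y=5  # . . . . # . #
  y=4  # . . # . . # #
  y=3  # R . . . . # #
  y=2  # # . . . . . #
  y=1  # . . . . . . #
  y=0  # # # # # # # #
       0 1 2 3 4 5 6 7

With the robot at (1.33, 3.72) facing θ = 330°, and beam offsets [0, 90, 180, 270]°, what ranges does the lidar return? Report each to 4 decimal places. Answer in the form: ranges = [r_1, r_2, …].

beam 1: φ=0°, α=330°
  cosα=0.8660 sinα=-0.5000 | (1,3) | tMaxX 0.7736 tMaxY 1.4400 | tΔX 1.1547 tΔY 2.0000
    t=0.7736 [x] (2,3)
    t=1.4400 [y] (2,2)
    t=1.9283 [x] (3,2)
    t=3.0831 [x] (4,2)
    t=3.4400 [y] (4,1)
    t=4.2378 [x] (5,1)
    t=5.3925 [x] (6,1)
    t=5.4400 [y] (6,0) — stop
  → r_1 = 5.4400
beam 2: φ=90°, α=60°
  cosα=0.5000 sinα=0.8660 | (1,3) | tMaxX 1.3400 tMaxY 0.3233 | tΔX 2.0000 tΔY 1.1547
    t=0.3233 [y] (1,4)
    t=1.3400 [x] (2,4)
    t=1.4780 [y] (2,5)
    t=2.6327 [y] (2,6)
    t=3.3400 [x] (3,6)
    t=3.7874 [y] (3,7)
    t=4.9421 [y] (3,8) — stop
  → r_2 = 4.9421
beam 3: φ=180°, α=150°
  cosα=-0.8660 sinα=0.5000 | (1,3) | tMaxX 0.3811 tMaxY 0.5600 | tΔX 1.1547 tΔY 2.0000
    t=0.3811 [x] (0,3) — stop
  → r_3 = 0.3811
beam 4: φ=270°, α=240°
  cosα=-0.5000 sinα=-0.8660 | (1,3) | tMaxX 0.6600 tMaxY 0.8314 | tΔX 2.0000 tΔY 1.1547
    t=0.6600 [x] (0,3) — stop
  → r_4 = 0.6600

ranges = [5.4400, 4.9421, 0.3811, 0.6600]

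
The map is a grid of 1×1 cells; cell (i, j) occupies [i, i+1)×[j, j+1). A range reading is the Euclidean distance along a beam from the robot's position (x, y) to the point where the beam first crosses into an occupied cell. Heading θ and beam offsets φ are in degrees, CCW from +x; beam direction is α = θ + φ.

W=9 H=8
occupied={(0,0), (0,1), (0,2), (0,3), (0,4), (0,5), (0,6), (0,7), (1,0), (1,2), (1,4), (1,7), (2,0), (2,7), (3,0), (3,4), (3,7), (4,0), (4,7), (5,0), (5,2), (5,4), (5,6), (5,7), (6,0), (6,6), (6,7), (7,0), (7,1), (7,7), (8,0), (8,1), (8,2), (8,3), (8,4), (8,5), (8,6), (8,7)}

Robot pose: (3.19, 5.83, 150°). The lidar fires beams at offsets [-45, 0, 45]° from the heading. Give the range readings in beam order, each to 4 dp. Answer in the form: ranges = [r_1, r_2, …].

ranges = [1.2113, 2.3400, 2.2673]

beam 1: φ=-45°, α=105°
  cosα=-0.2588 sinα=0.9659 | (3,5) | tMaxX 0.7341 tMaxY 0.1760 | tΔX 3.8637 tΔY 1.0353
    t=0.1760 [y] (3,6)
    t=0.7341 [x] (2,6)
    t=1.2113 [y] (2,7) — stop
  → r_1 = 1.2113
beam 2: φ=0°, α=150°
  cosα=-0.8660 sinα=0.5000 | (3,5) | tMaxX 0.2194 tMaxY 0.3400 | tΔX 1.1547 tΔY 2.0000
    t=0.2194 [x] (2,5)
    t=0.3400 [y] (2,6)
    t=1.3741 [x] (1,6)
    t=2.3400 [y] (1,7) — stop
  → r_2 = 2.3400
beam 3: φ=45°, α=195°
  cosα=-0.9659 sinα=-0.2588 | (3,5) | tMaxX 0.1967 tMaxY 3.2069 | tΔX 1.0353 tΔY 3.8637
    t=0.1967 [x] (2,5)
    t=1.2320 [x] (1,5)
    t=2.2673 [x] (0,5) — stop
  → r_3 = 2.2673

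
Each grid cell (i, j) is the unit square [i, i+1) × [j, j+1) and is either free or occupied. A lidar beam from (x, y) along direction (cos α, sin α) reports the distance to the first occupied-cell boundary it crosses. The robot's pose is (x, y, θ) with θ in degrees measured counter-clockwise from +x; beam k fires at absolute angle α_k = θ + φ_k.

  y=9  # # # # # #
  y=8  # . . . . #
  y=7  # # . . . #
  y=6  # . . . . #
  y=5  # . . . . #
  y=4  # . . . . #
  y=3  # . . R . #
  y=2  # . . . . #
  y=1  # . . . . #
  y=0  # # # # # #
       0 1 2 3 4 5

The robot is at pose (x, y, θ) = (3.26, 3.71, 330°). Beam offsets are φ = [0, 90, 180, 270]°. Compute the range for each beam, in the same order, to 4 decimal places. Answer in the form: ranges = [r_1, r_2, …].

ranges = [2.0092, 3.4800, 2.6096, 3.1292]

beam 1: φ=0°, α=330°
  cosα=0.8660 sinα=-0.5000 | (3,3) | tMaxX 0.8545 tMaxY 1.4200 | tΔX 1.1547 tΔY 2.0000
    t=0.8545 [x] (4,3)
    t=1.4200 [y] (4,2)
    t=2.0092 [x] (5,2) — stop
  → r_1 = 2.0092
beam 2: φ=90°, α=60°
  cosα=0.5000 sinα=0.8660 | (3,3) | tMaxX 1.4800 tMaxY 0.3349 | tΔX 2.0000 tΔY 1.1547
    t=0.3349 [y] (3,4)
    t=1.4800 [x] (4,4)
    t=1.4896 [y] (4,5)
    t=2.6443 [y] (4,6)
    t=3.4800 [x] (5,6) — stop
  → r_2 = 3.4800
beam 3: φ=180°, α=150°
  cosα=-0.8660 sinα=0.5000 | (3,3) | tMaxX 0.3002 tMaxY 0.5800 | tΔX 1.1547 tΔY 2.0000
    t=0.3002 [x] (2,3)
    t=0.5800 [y] (2,4)
    t=1.4549 [x] (1,4)
    t=2.5800 [y] (1,5)
    t=2.6096 [x] (0,5) — stop
  → r_3 = 2.6096
beam 4: φ=270°, α=240°
  cosα=-0.5000 sinα=-0.8660 | (3,3) | tMaxX 0.5200 tMaxY 0.8198 | tΔX 2.0000 tΔY 1.1547
    t=0.5200 [x] (2,3)
    t=0.8198 [y] (2,2)
    t=1.9745 [y] (2,1)
    t=2.5200 [x] (1,1)
    t=3.1292 [y] (1,0) — stop
  → r_4 = 3.1292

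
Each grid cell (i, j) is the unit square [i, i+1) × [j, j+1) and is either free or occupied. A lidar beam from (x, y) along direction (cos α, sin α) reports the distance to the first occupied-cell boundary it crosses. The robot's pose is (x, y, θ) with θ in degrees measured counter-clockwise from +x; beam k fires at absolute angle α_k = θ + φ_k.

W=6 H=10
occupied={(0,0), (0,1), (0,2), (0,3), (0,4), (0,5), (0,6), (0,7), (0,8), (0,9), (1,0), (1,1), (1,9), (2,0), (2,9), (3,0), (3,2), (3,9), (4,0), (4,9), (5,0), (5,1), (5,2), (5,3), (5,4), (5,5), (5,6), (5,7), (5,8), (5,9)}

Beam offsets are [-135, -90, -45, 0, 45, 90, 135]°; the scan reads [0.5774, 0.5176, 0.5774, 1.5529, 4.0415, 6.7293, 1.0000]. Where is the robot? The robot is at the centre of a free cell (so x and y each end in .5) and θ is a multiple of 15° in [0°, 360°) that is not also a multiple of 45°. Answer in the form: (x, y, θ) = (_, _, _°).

(x, y, θ) = (1.5, 2.5, 345°)

The pose lattice has 30·16 = 480 candidates. Test each by forward raycasting.
  (3.5, 8.5, 165°): beam 1 = 1.0000 ≠ 0.5774 ✗
  (2.5, 3.5, 330°): beam 1 = 1.5529 ≠ 0.5774 ✗
  (3.5, 6.5, 30°): beam 1 = 5.6940 ≠ 0.5774 ✗
  (4.5, 7.5, 150°): beam 1 = 0.5176 ≠ 0.5774 ✗
  …
  (1.5, 2.5, 345°): r_1=0.5774, r_2=0.5176, r_3=0.5774, r_4=1.5529, r_5=4.0415, r_6=6.7293, r_7=1.0000 — all match ✓
No second candidate reproduces the full scan.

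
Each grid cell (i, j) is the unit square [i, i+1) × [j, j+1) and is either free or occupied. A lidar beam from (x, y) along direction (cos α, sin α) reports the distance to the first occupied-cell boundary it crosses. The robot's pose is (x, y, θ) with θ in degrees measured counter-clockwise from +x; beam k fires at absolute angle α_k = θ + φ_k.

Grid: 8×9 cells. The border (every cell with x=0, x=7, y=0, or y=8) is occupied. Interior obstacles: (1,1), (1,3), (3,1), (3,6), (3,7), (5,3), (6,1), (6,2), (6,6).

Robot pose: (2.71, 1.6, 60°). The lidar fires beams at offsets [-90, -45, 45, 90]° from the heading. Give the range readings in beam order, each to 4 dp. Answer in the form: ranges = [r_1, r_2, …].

ranges = [0.3349, 0.3002, 6.6069, 1.9745]

beam 1: φ=-90°, α=330°
  dir = (cos 330°, sin 330°) = (0.8660, -0.5000); from cell (2,1)
  next x-line at t=0.3349, next y-line at t=1.2000; Δt_x=1.1547, Δt_y=2.0000
    x: enter (3,1) at t=0.3349 ← occupied
  → r_1 = 0.3349
beam 2: φ=-45°, α=15°
  dir = (cos 15°, sin 15°) = (0.9659, 0.2588); from cell (2,1)
  next x-line at t=0.3002, next y-line at t=1.5455; Δt_x=1.0353, Δt_y=3.8637
    x: enter (3,1) at t=0.3002 ← occupied
  → r_2 = 0.3002
beam 3: φ=45°, α=105°
  dir = (cos 105°, sin 105°) = (-0.2588, 0.9659); from cell (2,1)
  next x-line at t=2.7432, next y-line at t=0.4141; Δt_x=3.8637, Δt_y=1.0353
    y: enter (2,2) at t=0.4141
    y: enter (2,3) at t=1.4494
    y: enter (2,4) at t=2.4847
    x: enter (1,4) at t=2.7432
    y: enter (1,5) at t=3.5199
    y: enter (1,6) at t=4.5552
    y: enter (1,7) at t=5.5905
    x: enter (0,7) at t=6.6069 ← occupied
  → r_3 = 6.6069
beam 4: φ=90°, α=150°
  dir = (cos 150°, sin 150°) = (-0.8660, 0.5000); from cell (2,1)
  next x-line at t=0.8198, next y-line at t=0.8000; Δt_x=1.1547, Δt_y=2.0000
    y: enter (2,2) at t=0.8000
    x: enter (1,2) at t=0.8198
    x: enter (0,2) at t=1.9745 ← occupied
  → r_4 = 1.9745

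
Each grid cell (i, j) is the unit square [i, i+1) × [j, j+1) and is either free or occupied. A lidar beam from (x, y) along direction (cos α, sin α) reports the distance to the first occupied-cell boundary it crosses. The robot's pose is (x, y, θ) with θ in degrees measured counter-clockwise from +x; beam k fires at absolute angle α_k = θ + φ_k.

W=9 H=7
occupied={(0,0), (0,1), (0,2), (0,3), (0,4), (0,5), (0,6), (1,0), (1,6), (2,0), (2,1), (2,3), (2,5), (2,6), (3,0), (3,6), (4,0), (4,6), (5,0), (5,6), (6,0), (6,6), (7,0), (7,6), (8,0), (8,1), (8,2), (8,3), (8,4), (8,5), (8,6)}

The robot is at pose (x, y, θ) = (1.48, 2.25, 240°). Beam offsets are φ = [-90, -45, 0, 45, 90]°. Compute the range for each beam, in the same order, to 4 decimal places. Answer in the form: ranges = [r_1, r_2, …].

beam 1: φ=-90°, α=150°
  d=(-0.8660,0.5000)  start (1,2)  tX=0.5543 tY=1.5000  stride 1/|dx|=1.1547 1/|dy|=2.0000
    cross x-line → (0,2), t=0.5543 (wall)
  → r_1 = 0.5543
beam 2: φ=-45°, α=195°
  d=(-0.9659,-0.2588)  start (1,2)  tX=0.4969 tY=0.9659  stride 1/|dx|=1.0353 1/|dy|=3.8637
    cross x-line → (0,2), t=0.4969 (wall)
  → r_2 = 0.4969
beam 3: φ=0°, α=240°
  d=(-0.5000,-0.8660)  start (1,2)  tX=0.9600 tY=0.2887  stride 1/|dx|=2.0000 1/|dy|=1.1547
    cross y-line → (1,1), t=0.2887
    cross x-line → (0,1), t=0.9600 (wall)
  → r_3 = 0.9600
beam 4: φ=45°, α=285°
  d=(0.2588,-0.9659)  start (1,2)  tX=2.0091 tY=0.2588  stride 1/|dx|=3.8637 1/|dy|=1.0353
    cross y-line → (1,1), t=0.2588
    cross y-line → (1,0), t=1.2941 (wall)
  → r_4 = 1.2941
beam 5: φ=90°, α=330°
  d=(0.8660,-0.5000)  start (1,2)  tX=0.6004 tY=0.5000  stride 1/|dx|=1.1547 1/|dy|=2.0000
    cross y-line → (1,1), t=0.5000
    cross x-line → (2,1), t=0.6004 (wall)
  → r_5 = 0.6004

ranges = [0.5543, 0.4969, 0.9600, 1.2941, 0.6004]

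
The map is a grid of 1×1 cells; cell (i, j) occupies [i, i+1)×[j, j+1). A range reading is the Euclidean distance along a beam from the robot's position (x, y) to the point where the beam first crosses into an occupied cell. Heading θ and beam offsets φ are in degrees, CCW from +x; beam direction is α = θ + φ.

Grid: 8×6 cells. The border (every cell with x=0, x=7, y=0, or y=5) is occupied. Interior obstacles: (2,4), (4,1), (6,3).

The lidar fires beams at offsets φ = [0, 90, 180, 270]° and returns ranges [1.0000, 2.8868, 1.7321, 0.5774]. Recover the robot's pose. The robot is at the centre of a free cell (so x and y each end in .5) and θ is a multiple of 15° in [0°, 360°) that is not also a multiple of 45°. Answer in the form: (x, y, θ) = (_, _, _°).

Enumerate (i+0.5, j+0.5, θ) over the 21 free cells and 16 admissible headings. For each, cast all 4 beams and compare to the given ranges.
  (1.5, 1.5, 15°): beam 1 = 5.6940 ≠ 1.0000 ✗
  (4.5, 2.5, 195°): beam 1 = 3.6235 ≠ 1.0000 ✗
  (4.5, 3.5, 120°): beam 1 = 1.7321 ≠ 1.0000 ✗
  …
  (1.5, 2.5, 240°): r_1=1.0000, r_2=2.8868, r_3=1.7321, r_4=0.5774 — all match ✓
No second candidate reproduces the full scan.

(x, y, θ) = (1.5, 2.5, 240°)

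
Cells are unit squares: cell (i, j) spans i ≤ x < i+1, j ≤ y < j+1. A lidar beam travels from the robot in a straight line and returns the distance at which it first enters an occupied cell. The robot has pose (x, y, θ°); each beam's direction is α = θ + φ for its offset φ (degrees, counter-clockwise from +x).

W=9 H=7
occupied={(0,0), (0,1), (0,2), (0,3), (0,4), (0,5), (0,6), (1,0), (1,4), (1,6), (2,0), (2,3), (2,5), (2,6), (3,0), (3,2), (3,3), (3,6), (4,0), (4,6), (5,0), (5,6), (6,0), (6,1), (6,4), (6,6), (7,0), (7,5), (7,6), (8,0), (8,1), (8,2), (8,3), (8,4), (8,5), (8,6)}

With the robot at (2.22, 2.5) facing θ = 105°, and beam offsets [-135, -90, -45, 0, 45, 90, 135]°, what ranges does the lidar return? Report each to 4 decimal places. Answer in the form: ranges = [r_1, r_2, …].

beam 1: φ=-135°, α=330°
  d=(0.8660,-0.5000)  start (2,2)  tX=0.9007 tY=1.0000  stride 1/|dx|=1.1547 1/|dy|=2.0000
    cross x-line → (3,2), t=0.9007 (wall)
  → r_1 = 0.9007
beam 2: φ=-90°, α=15°
  d=(0.9659,0.2588)  start (2,2)  tX=0.8075 tY=1.9319  stride 1/|dx|=1.0353 1/|dy|=3.8637
    cross x-line → (3,2), t=0.8075 (wall)
  → r_2 = 0.8075
beam 3: φ=-45°, α=60°
  d=(0.5000,0.8660)  start (2,2)  tX=1.5600 tY=0.5774  stride 1/|dx|=2.0000 1/|dy|=1.1547
    cross y-line → (2,3), t=0.5774 (wall)
  → r_3 = 0.5774
beam 4: φ=0°, α=105°
  d=(-0.2588,0.9659)  start (2,2)  tX=0.8500 tY=0.5176  stride 1/|dx|=3.8637 1/|dy|=1.0353
    cross y-line → (2,3), t=0.5176 (wall)
  → r_4 = 0.5176
beam 5: φ=45°, α=150°
  d=(-0.8660,0.5000)  start (2,2)  tX=0.2540 tY=1.0000  stride 1/|dx|=1.1547 1/|dy|=2.0000
    cross x-line → (1,2), t=0.2540
    cross y-line → (1,3), t=1.0000
    cross x-line → (0,3), t=1.4087 (wall)
  → r_5 = 1.4087
beam 6: φ=90°, α=195°
  d=(-0.9659,-0.2588)  start (2,2)  tX=0.2278 tY=1.9319  stride 1/|dx|=1.0353 1/|dy|=3.8637
    cross x-line → (1,2), t=0.2278
    cross x-line → (0,2), t=1.2630 (wall)
  → r_6 = 1.2630
beam 7: φ=135°, α=240°
  d=(-0.5000,-0.8660)  start (2,2)  tX=0.4400 tY=0.5774  stride 1/|dx|=2.0000 1/|dy|=1.1547
    cross x-line → (1,2), t=0.4400
    cross y-line → (1,1), t=0.5774
    cross y-line → (1,0), t=1.7321 (wall)
  → r_7 = 1.7321

ranges = [0.9007, 0.8075, 0.5774, 0.5176, 1.4087, 1.2630, 1.7321]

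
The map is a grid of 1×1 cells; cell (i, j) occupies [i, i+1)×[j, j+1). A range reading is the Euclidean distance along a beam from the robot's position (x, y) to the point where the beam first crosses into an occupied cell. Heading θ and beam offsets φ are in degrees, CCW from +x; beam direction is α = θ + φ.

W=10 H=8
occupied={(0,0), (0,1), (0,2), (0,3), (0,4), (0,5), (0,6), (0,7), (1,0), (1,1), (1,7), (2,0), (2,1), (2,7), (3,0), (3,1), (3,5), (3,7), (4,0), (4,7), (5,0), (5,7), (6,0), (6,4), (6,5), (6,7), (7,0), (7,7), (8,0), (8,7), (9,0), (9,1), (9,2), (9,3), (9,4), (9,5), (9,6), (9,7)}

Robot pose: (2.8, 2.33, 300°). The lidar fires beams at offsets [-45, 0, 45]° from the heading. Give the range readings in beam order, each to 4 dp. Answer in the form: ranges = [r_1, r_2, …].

ranges = [0.3416, 0.3811, 5.1387]

beam 1: φ=-45°, α=255°
  cosα=-0.2588 sinα=-0.9659 | (2,2) | tMaxX 3.0910 tMaxY 0.3416 | tΔX 3.8637 tΔY 1.0353
    t=0.3416 [y] (2,1) — stop
  → r_1 = 0.3416
beam 2: φ=0°, α=300°
  cosα=0.5000 sinα=-0.8660 | (2,2) | tMaxX 0.4000 tMaxY 0.3811 | tΔX 2.0000 tΔY 1.1547
    t=0.3811 [y] (2,1) — stop
  → r_2 = 0.3811
beam 3: φ=45°, α=345°
  cosα=0.9659 sinα=-0.2588 | (2,2) | tMaxX 0.2071 tMaxY 1.2750 | tΔX 1.0353 tΔY 3.8637
    t=0.2071 [x] (3,2)
    t=1.2423 [x] (4,2)
    t=1.2750 [y] (4,1)
    t=2.2776 [x] (5,1)
    t=3.3129 [x] (6,1)
    t=4.3482 [x] (7,1)
    t=5.1387 [y] (7,0) — stop
  → r_3 = 5.1387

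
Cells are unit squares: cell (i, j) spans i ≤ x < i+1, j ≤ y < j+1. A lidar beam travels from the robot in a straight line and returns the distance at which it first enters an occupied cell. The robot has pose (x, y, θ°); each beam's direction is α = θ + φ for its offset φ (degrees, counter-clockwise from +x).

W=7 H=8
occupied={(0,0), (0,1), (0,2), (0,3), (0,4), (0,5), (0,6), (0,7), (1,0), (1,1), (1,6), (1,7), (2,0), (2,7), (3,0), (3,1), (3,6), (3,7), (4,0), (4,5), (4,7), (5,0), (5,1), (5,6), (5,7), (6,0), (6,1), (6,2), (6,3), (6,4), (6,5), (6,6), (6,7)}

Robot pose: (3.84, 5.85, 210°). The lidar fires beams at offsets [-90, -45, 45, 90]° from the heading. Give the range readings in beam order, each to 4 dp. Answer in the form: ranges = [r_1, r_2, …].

ranges = [0.1732, 0.5796, 5.0211, 0.3200]

beam 1: φ=-90°, α=120°
  direction (-0.5000, 0.8660); cell (3,5); t to first gridline: x 1.6800, y 0.1732 (then +2.0000 / +1.1547)
    (3,6) via y @ 0.1732  # hit
  → r_1 = 0.1732
beam 2: φ=-45°, α=165°
  direction (-0.9659, 0.2588); cell (3,5); t to first gridline: x 0.8696, y 0.5796 (then +1.0353 / +3.8637)
    (3,6) via y @ 0.5796  # hit
  → r_2 = 0.5796
beam 3: φ=45°, α=255°
  direction (-0.2588, -0.9659); cell (3,5); t to first gridline: x 3.2455, y 0.8800 (then +3.8637 / +1.0353)
    (3,4) via y @ 0.8800
    (3,3) via y @ 1.9153
    (3,2) via y @ 2.9505
    (2,2) via x @ 3.2455
    (2,1) via y @ 3.9858
    (2,0) via y @ 5.0211  # hit
  → r_3 = 5.0211
beam 4: φ=90°, α=300°
  direction (0.5000, -0.8660); cell (3,5); t to first gridline: x 0.3200, y 0.9815 (then +2.0000 / +1.1547)
    (4,5) via x @ 0.3200  # hit
  → r_4 = 0.3200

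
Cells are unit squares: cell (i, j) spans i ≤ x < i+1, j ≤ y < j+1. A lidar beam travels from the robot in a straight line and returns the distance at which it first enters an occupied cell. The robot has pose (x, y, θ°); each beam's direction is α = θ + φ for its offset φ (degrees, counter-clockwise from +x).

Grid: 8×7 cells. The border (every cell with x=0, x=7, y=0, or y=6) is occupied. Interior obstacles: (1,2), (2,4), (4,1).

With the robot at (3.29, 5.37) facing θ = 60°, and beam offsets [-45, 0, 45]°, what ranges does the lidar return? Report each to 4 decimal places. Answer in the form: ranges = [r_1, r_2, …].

ranges = [2.4341, 0.7275, 0.6522]

beam 1: φ=-45°, α=15°
  cosα=0.9659 sinα=0.2588 | (3,5) | tMaxX 0.7350 tMaxY 2.4341 | tΔX 1.0353 tΔY 3.8637
    t=0.7350 [x] (4,5)
    t=1.7703 [x] (5,5)
    t=2.4341 [y] (5,6) — stop
  → r_1 = 2.4341
beam 2: φ=0°, α=60°
  cosα=0.5000 sinα=0.8660 | (3,5) | tMaxX 1.4200 tMaxY 0.7275 | tΔX 2.0000 tΔY 1.1547
    t=0.7275 [y] (3,6) — stop
  → r_2 = 0.7275
beam 3: φ=45°, α=105°
  cosα=-0.2588 sinα=0.9659 | (3,5) | tMaxX 1.1205 tMaxY 0.6522 | tΔX 3.8637 tΔY 1.0353
    t=0.6522 [y] (3,6) — stop
  → r_3 = 0.6522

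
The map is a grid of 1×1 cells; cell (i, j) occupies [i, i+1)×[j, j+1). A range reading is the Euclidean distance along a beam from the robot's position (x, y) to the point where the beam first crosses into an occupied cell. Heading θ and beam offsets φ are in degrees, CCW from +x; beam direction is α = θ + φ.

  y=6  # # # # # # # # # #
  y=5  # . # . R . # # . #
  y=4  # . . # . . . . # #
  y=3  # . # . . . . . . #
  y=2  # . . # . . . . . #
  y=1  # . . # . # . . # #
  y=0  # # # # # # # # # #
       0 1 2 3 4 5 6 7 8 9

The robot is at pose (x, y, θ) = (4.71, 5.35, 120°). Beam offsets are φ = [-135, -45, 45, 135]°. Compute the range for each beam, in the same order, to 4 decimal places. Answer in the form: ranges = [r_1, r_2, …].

beam 1: φ=-135°, α=345°
  dir = (cos 345°, sin 345°) = (0.9659, -0.2588); from cell (4,5)
  next x-line at t=0.3002, next y-line at t=1.3523; Δt_x=1.0353, Δt_y=3.8637
    x: enter (5,5) at t=0.3002
    x: enter (6,5) at t=1.3355 ← occupied
  → r_1 = 1.3355
beam 2: φ=-45°, α=75°
  dir = (cos 75°, sin 75°) = (0.2588, 0.9659); from cell (4,5)
  next x-line at t=1.1205, next y-line at t=0.6729; Δt_x=3.8637, Δt_y=1.0353
    y: enter (4,6) at t=0.6729 ← occupied
  → r_2 = 0.6729
beam 3: φ=45°, α=165°
  dir = (cos 165°, sin 165°) = (-0.9659, 0.2588); from cell (4,5)
  next x-line at t=0.7350, next y-line at t=2.5114; Δt_x=1.0353, Δt_y=3.8637
    x: enter (3,5) at t=0.7350
    x: enter (2,5) at t=1.7703 ← occupied
  → r_3 = 1.7703
beam 4: φ=135°, α=255°
  dir = (cos 255°, sin 255°) = (-0.2588, -0.9659); from cell (4,5)
  next x-line at t=2.7432, next y-line at t=0.3623; Δt_x=3.8637, Δt_y=1.0353
    y: enter (4,4) at t=0.3623
    y: enter (4,3) at t=1.3976
    y: enter (4,2) at t=2.4329
    x: enter (3,2) at t=2.7432 ← occupied
  → r_4 = 2.7432

ranges = [1.3355, 0.6729, 1.7703, 2.7432]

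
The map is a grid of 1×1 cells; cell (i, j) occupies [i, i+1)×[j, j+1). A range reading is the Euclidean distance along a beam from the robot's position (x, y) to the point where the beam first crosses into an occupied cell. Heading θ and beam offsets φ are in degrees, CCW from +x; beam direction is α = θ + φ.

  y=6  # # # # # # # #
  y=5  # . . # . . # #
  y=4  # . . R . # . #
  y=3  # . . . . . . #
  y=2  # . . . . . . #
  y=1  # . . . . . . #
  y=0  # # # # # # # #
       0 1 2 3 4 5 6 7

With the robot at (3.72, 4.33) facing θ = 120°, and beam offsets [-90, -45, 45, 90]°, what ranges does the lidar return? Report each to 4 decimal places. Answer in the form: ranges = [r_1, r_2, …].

ranges = [2.6327, 0.6936, 2.8160, 3.1408]

beam 1: φ=-90°, α=30°
  cosα=0.8660 sinα=0.5000 | (3,4) | tMaxX 0.3233 tMaxY 1.3400 | tΔX 1.1547 tΔY 2.0000
    t=0.3233 [x] (4,4)
    t=1.3400 [y] (4,5)
    t=1.4780 [x] (5,5)
    t=2.6327 [x] (6,5) — stop
  → r_1 = 2.6327
beam 2: φ=-45°, α=75°
  cosα=0.2588 sinα=0.9659 | (3,4) | tMaxX 1.0818 tMaxY 0.6936 | tΔX 3.8637 tΔY 1.0353
    t=0.6936 [y] (3,5) — stop
  → r_2 = 0.6936
beam 3: φ=45°, α=165°
  cosα=-0.9659 sinα=0.2588 | (3,4) | tMaxX 0.7454 tMaxY 2.5887 | tΔX 1.0353 tΔY 3.8637
    t=0.7454 [x] (2,4)
    t=1.7807 [x] (1,4)
    t=2.5887 [y] (1,5)
    t=2.8160 [x] (0,5) — stop
  → r_3 = 2.8160
beam 4: φ=90°, α=210°
  cosα=-0.8660 sinα=-0.5000 | (3,4) | tMaxX 0.8314 tMaxY 0.6600 | tΔX 1.1547 tΔY 2.0000
    t=0.6600 [y] (3,3)
    t=0.8314 [x] (2,3)
    t=1.9861 [x] (1,3)
    t=2.6600 [y] (1,2)
    t=3.1408 [x] (0,2) — stop
  → r_4 = 3.1408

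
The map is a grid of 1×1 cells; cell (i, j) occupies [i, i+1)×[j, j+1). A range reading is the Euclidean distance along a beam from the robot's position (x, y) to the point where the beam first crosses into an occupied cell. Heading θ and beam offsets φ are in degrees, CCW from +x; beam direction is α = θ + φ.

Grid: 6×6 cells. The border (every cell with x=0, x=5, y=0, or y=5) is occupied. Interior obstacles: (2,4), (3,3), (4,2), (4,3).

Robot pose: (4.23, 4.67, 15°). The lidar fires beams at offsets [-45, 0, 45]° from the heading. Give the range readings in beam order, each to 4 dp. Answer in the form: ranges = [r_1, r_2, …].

ranges = [0.8891, 0.7972, 0.3811]

beam 1: φ=-45°, α=330°
  direction (0.8660, -0.5000); cell (4,4); t to first gridline: x 0.8891, y 1.3400 (then +1.1547 / +2.0000)
    (5,4) via x @ 0.8891  # hit
  → r_1 = 0.8891
beam 2: φ=0°, α=15°
  direction (0.9659, 0.2588); cell (4,4); t to first gridline: x 0.7972, y 1.2750 (then +1.0353 / +3.8637)
    (5,4) via x @ 0.7972  # hit
  → r_2 = 0.7972
beam 3: φ=45°, α=60°
  direction (0.5000, 0.8660); cell (4,4); t to first gridline: x 1.5400, y 0.3811 (then +2.0000 / +1.1547)
    (4,5) via y @ 0.3811  # hit
  → r_3 = 0.3811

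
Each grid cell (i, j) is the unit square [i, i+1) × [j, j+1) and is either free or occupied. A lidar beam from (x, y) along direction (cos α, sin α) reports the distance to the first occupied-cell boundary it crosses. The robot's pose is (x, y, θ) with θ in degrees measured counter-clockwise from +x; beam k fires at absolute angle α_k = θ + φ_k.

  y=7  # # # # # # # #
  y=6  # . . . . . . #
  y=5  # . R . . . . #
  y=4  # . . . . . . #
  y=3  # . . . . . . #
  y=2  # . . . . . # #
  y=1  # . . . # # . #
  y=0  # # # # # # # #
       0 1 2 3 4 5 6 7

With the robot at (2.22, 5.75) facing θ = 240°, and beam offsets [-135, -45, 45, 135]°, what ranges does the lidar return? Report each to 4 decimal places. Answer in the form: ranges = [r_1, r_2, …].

ranges = [1.2941, 1.2630, 4.9176, 4.8296]

beam 1: φ=-135°, α=105°
  direction (-0.2588, 0.9659); cell (2,5); t to first gridline: x 0.8500, y 0.2588 (then +3.8637 / +1.0353)
    (2,6) via y @ 0.2588
    (1,6) via x @ 0.8500
    (1,7) via y @ 1.2941  # hit
  → r_1 = 1.2941
beam 2: φ=-45°, α=195°
  direction (-0.9659, -0.2588); cell (2,5); t to first gridline: x 0.2278, y 2.8978 (then +1.0353 / +3.8637)
    (1,5) via x @ 0.2278
    (0,5) via x @ 1.2630  # hit
  → r_2 = 1.2630
beam 3: φ=45°, α=285°
  direction (0.2588, -0.9659); cell (2,5); t to first gridline: x 3.0137, y 0.7765 (then +3.8637 / +1.0353)
    (2,4) via y @ 0.7765
    (2,3) via y @ 1.8117
    (2,2) via y @ 2.8470
    (3,2) via x @ 3.0137
    (3,1) via y @ 3.8823
    (3,0) via y @ 4.9176  # hit
  → r_3 = 4.9176
beam 4: φ=135°, α=15°
  direction (0.9659, 0.2588); cell (2,5); t to first gridline: x 0.8075, y 0.9659 (then +1.0353 / +3.8637)
    (3,5) via x @ 0.8075
    (3,6) via y @ 0.9659
    (4,6) via x @ 1.8428
    (5,6) via x @ 2.8781
    (6,6) via x @ 3.9133
    (6,7) via y @ 4.8296  # hit
  → r_4 = 4.8296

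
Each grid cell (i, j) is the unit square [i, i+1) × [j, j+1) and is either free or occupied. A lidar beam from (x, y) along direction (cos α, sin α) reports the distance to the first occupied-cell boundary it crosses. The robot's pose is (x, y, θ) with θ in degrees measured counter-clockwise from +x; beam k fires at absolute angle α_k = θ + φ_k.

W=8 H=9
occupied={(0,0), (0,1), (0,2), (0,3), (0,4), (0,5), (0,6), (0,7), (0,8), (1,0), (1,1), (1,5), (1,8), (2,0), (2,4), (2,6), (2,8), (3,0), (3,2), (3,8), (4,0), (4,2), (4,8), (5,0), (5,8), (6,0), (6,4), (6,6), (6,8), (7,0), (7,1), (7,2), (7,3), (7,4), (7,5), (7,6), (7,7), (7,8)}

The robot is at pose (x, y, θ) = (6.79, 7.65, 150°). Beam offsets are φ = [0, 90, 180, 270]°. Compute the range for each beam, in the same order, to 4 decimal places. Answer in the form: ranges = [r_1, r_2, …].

ranges = [0.7000, 0.7506, 0.2425, 0.4041]

beam 1: φ=0°, α=150°
  dir = (cos 150°, sin 150°) = (-0.8660, 0.5000); from cell (6,7)
  next x-line at t=0.9122, next y-line at t=0.7000; Δt_x=1.1547, Δt_y=2.0000
    y: enter (6,8) at t=0.7000 ← occupied
  → r_1 = 0.7000
beam 2: φ=90°, α=240°
  dir = (cos 240°, sin 240°) = (-0.5000, -0.8660); from cell (6,7)
  next x-line at t=1.5800, next y-line at t=0.7506; Δt_x=2.0000, Δt_y=1.1547
    y: enter (6,6) at t=0.7506 ← occupied
  → r_2 = 0.7506
beam 3: φ=180°, α=330°
  dir = (cos 330°, sin 330°) = (0.8660, -0.5000); from cell (6,7)
  next x-line at t=0.2425, next y-line at t=1.3000; Δt_x=1.1547, Δt_y=2.0000
    x: enter (7,7) at t=0.2425 ← occupied
  → r_3 = 0.2425
beam 4: φ=270°, α=60°
  dir = (cos 60°, sin 60°) = (0.5000, 0.8660); from cell (6,7)
  next x-line at t=0.4200, next y-line at t=0.4041; Δt_x=2.0000, Δt_y=1.1547
    y: enter (6,8) at t=0.4041 ← occupied
  → r_4 = 0.4041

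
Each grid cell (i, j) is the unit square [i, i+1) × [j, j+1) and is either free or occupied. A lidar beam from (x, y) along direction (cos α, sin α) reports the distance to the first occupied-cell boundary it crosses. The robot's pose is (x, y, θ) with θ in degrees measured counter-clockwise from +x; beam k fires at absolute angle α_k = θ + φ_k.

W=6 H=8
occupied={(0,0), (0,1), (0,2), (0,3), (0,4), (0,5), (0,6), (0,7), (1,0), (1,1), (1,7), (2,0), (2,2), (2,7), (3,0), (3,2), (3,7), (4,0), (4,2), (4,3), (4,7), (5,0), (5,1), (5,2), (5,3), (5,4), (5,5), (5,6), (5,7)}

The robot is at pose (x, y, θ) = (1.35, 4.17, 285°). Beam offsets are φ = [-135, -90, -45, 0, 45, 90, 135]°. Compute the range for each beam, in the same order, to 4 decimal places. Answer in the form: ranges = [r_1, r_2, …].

ranges = [0.4041, 0.3623, 0.7000, 2.2465, 2.3400, 3.7788, 3.2678]

beam 1: φ=-135°, α=150°
  dir = (cos 150°, sin 150°) = (-0.8660, 0.5000); from cell (1,4)
  next x-line at t=0.4041, next y-line at t=1.6600; Δt_x=1.1547, Δt_y=2.0000
    x: enter (0,4) at t=0.4041 ← occupied
  → r_1 = 0.4041
beam 2: φ=-90°, α=195°
  dir = (cos 195°, sin 195°) = (-0.9659, -0.2588); from cell (1,4)
  next x-line at t=0.3623, next y-line at t=0.6568; Δt_x=1.0353, Δt_y=3.8637
    x: enter (0,4) at t=0.3623 ← occupied
  → r_2 = 0.3623
beam 3: φ=-45°, α=240°
  dir = (cos 240°, sin 240°) = (-0.5000, -0.8660); from cell (1,4)
  next x-line at t=0.7000, next y-line at t=0.1963; Δt_x=2.0000, Δt_y=1.1547
    y: enter (1,3) at t=0.1963
    x: enter (0,3) at t=0.7000 ← occupied
  → r_3 = 0.7000
beam 4: φ=0°, α=285°
  dir = (cos 285°, sin 285°) = (0.2588, -0.9659); from cell (1,4)
  next x-line at t=2.5114, next y-line at t=0.1760; Δt_x=3.8637, Δt_y=1.0353
    y: enter (1,3) at t=0.1760
    y: enter (1,2) at t=1.2113
    y: enter (1,1) at t=2.2465 ← occupied
  → r_4 = 2.2465
beam 5: φ=45°, α=330°
  dir = (cos 330°, sin 330°) = (0.8660, -0.5000); from cell (1,4)
  next x-line at t=0.7506, next y-line at t=0.3400; Δt_x=1.1547, Δt_y=2.0000
    y: enter (1,3) at t=0.3400
    x: enter (2,3) at t=0.7506
    x: enter (3,3) at t=1.9053
    y: enter (3,2) at t=2.3400 ← occupied
  → r_5 = 2.3400
beam 6: φ=90°, α=15°
  dir = (cos 15°, sin 15°) = (0.9659, 0.2588); from cell (1,4)
  next x-line at t=0.6729, next y-line at t=3.2069; Δt_x=1.0353, Δt_y=3.8637
    x: enter (2,4) at t=0.6729
    x: enter (3,4) at t=1.7082
    x: enter (4,4) at t=2.7435
    y: enter (4,5) at t=3.2069
    x: enter (5,5) at t=3.7788 ← occupied
  → r_6 = 3.7788
beam 7: φ=135°, α=60°
  dir = (cos 60°, sin 60°) = (0.5000, 0.8660); from cell (1,4)
  next x-line at t=1.3000, next y-line at t=0.9584; Δt_x=2.0000, Δt_y=1.1547
    y: enter (1,5) at t=0.9584
    x: enter (2,5) at t=1.3000
    y: enter (2,6) at t=2.1131
    y: enter (2,7) at t=3.2678 ← occupied
  → r_7 = 3.2678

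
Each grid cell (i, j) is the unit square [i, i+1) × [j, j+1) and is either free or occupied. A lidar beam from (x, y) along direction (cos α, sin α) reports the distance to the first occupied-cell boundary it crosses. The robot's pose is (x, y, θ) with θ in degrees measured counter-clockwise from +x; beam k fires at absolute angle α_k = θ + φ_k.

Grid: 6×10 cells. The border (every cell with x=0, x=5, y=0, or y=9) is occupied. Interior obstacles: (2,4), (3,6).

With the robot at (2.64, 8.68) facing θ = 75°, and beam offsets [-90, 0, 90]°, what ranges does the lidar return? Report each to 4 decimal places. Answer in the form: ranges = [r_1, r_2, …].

beam 1: φ=-90°, α=345°
  direction (0.9659, -0.2588); cell (2,8); t to first gridline: x 0.3727, y 2.6273 (then +1.0353 / +3.8637)
    (3,8) via x @ 0.3727
    (4,8) via x @ 1.4080
    (5,8) via x @ 2.4433  # hit
  → r_1 = 2.4433
beam 2: φ=0°, α=75°
  direction (0.2588, 0.9659); cell (2,8); t to first gridline: x 1.3909, y 0.3313 (then +3.8637 / +1.0353)
    (2,9) via y @ 0.3313  # hit
  → r_2 = 0.3313
beam 3: φ=90°, α=165°
  direction (-0.9659, 0.2588); cell (2,8); t to first gridline: x 0.6626, y 1.2364 (then +1.0353 / +3.8637)
    (1,8) via x @ 0.6626
    (1,9) via y @ 1.2364  # hit
  → r_3 = 1.2364

ranges = [2.4433, 0.3313, 1.2364]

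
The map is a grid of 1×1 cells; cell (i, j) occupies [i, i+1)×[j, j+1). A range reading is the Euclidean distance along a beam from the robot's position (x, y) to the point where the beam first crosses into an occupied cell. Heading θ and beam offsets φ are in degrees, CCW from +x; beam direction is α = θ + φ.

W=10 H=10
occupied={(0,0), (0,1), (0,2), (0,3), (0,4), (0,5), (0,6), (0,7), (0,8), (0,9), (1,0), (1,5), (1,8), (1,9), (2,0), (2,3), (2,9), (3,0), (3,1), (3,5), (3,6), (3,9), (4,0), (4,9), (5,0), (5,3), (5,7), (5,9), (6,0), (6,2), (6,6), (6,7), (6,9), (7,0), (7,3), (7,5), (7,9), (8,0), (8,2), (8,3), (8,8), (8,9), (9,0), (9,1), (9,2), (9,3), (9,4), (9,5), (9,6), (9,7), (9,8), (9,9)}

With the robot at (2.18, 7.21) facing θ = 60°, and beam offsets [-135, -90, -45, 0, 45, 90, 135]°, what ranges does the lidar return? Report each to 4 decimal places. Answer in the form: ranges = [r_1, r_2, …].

beam 1: φ=-135°, α=285°
  d=(0.2588,-0.9659)  start (2,7)  tX=3.1682 tY=0.2174  stride 1/|dx|=3.8637 1/|dy|=1.0353
    cross y-line → (2,6), t=0.2174
    cross y-line → (2,5), t=1.2527
    cross y-line → (2,4), t=2.2880
    cross x-line → (3,4), t=3.1682
    cross y-line → (3,3), t=3.3232
    cross y-line → (3,2), t=4.3585
    cross y-line → (3,1), t=5.3938 (wall)
  → r_1 = 5.3938
beam 2: φ=-90°, α=330°
  d=(0.8660,-0.5000)  start (2,7)  tX=0.9469 tY=0.4200  stride 1/|dx|=1.1547 1/|dy|=2.0000
    cross y-line → (2,6), t=0.4200
    cross x-line → (3,6), t=0.9469 (wall)
  → r_2 = 0.9469
beam 3: φ=-45°, α=15°
  d=(0.9659,0.2588)  start (2,7)  tX=0.8489 tY=3.0523  stride 1/|dx|=1.0353 1/|dy|=3.8637
    cross x-line → (3,7), t=0.8489
    cross x-line → (4,7), t=1.8842
    cross x-line → (5,7), t=2.9195 (wall)
  → r_3 = 2.9195
beam 4: φ=0°, α=60°
  d=(0.5000,0.8660)  start (2,7)  tX=1.6400 tY=0.9122  stride 1/|dx|=2.0000 1/|dy|=1.1547
    cross y-line → (2,8), t=0.9122
    cross x-line → (3,8), t=1.6400
    cross y-line → (3,9), t=2.0669 (wall)
  → r_4 = 2.0669
beam 5: φ=45°, α=105°
  d=(-0.2588,0.9659)  start (2,7)  tX=0.6955 tY=0.8179  stride 1/|dx|=3.8637 1/|dy|=1.0353
    cross x-line → (1,7), t=0.6955
    cross y-line → (1,8), t=0.8179 (wall)
  → r_5 = 0.8179
beam 6: φ=90°, α=150°
  d=(-0.8660,0.5000)  start (2,7)  tX=0.2078 tY=1.5800  stride 1/|dx|=1.1547 1/|dy|=2.0000
    cross x-line → (1,7), t=0.2078
    cross x-line → (0,7), t=1.3625 (wall)
  → r_6 = 1.3625
beam 7: φ=135°, α=195°
  d=(-0.9659,-0.2588)  start (2,7)  tX=0.1863 tY=0.8114  stride 1/|dx|=1.0353 1/|dy|=3.8637
    cross x-line → (1,7), t=0.1863
    cross y-line → (1,6), t=0.8114
    cross x-line → (0,6), t=1.2216 (wall)
  → r_7 = 1.2216

ranges = [5.3938, 0.9469, 2.9195, 2.0669, 0.8179, 1.3625, 1.2216]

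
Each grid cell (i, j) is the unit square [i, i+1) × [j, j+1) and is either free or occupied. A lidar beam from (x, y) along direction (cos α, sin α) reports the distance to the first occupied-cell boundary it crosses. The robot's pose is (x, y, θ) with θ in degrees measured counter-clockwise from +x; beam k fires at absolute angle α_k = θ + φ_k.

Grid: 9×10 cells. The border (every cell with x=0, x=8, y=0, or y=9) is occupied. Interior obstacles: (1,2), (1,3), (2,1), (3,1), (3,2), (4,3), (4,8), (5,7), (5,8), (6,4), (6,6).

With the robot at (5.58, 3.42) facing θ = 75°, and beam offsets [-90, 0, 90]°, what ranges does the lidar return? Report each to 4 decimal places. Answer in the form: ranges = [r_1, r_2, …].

ranges = [2.5054, 1.6228, 0.6005]

beam 1: φ=-90°, α=345°
  d=(0.9659,-0.2588)  start (5,3)  tX=0.4348 tY=1.6228  stride 1/|dx|=1.0353 1/|dy|=3.8637
    cross x-line → (6,3), t=0.4348
    cross x-line → (7,3), t=1.4701
    cross y-line → (7,2), t=1.6228
    cross x-line → (8,2), t=2.5054 (wall)
  → r_1 = 2.5054
beam 2: φ=0°, α=75°
  d=(0.2588,0.9659)  start (5,3)  tX=1.6228 tY=0.6005  stride 1/|dx|=3.8637 1/|dy|=1.0353
    cross y-line → (5,4), t=0.6005
    cross x-line → (6,4), t=1.6228 (wall)
  → r_2 = 1.6228
beam 3: φ=90°, α=165°
  d=(-0.9659,0.2588)  start (5,3)  tX=0.6005 tY=2.2409  stride 1/|dx|=1.0353 1/|dy|=3.8637
    cross x-line → (4,3), t=0.6005 (wall)
  → r_3 = 0.6005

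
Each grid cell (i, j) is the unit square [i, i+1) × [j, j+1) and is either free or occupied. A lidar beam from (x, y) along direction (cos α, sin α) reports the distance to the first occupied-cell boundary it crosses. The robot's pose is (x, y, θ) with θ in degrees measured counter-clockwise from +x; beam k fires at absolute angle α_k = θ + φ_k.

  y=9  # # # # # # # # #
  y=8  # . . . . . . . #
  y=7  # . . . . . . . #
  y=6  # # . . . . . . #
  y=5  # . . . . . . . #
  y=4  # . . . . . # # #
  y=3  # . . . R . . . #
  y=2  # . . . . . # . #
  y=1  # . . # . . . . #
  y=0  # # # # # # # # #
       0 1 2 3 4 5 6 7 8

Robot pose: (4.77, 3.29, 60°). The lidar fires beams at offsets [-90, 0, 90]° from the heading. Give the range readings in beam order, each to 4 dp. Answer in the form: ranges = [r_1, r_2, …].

ranges = [1.4203, 6.4600, 4.3532]

beam 1: φ=-90°, α=330°
  cosα=0.8660 sinα=-0.5000 | (4,3) | tMaxX 0.2656 tMaxY 0.5800 | tΔX 1.1547 tΔY 2.0000
    t=0.2656 [x] (5,3)
    t=0.5800 [y] (5,2)
    t=1.4203 [x] (6,2) — stop
  → r_1 = 1.4203
beam 2: φ=0°, α=60°
  cosα=0.5000 sinα=0.8660 | (4,3) | tMaxX 0.4600 tMaxY 0.8198 | tΔX 2.0000 tΔY 1.1547
    t=0.4600 [x] (5,3)
    t=0.8198 [y] (5,4)
    t=1.9745 [y] (5,5)
    t=2.4600 [x] (6,5)
    t=3.1292 [y] (6,6)
    t=4.2839 [y] (6,7)
    t=4.4600 [x] (7,7)
    t=5.4386 [y] (7,8)
    t=6.4600 [x] (8,8) — stop
  → r_2 = 6.4600
beam 3: φ=90°, α=150°
  cosα=-0.8660 sinα=0.5000 | (4,3) | tMaxX 0.8891 tMaxY 1.4200 | tΔX 1.1547 tΔY 2.0000
    t=0.8891 [x] (3,3)
    t=1.4200 [y] (3,4)
    t=2.0438 [x] (2,4)
    t=3.1985 [x] (1,4)
    t=3.4200 [y] (1,5)
    t=4.3532 [x] (0,5) — stop
  → r_3 = 4.3532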